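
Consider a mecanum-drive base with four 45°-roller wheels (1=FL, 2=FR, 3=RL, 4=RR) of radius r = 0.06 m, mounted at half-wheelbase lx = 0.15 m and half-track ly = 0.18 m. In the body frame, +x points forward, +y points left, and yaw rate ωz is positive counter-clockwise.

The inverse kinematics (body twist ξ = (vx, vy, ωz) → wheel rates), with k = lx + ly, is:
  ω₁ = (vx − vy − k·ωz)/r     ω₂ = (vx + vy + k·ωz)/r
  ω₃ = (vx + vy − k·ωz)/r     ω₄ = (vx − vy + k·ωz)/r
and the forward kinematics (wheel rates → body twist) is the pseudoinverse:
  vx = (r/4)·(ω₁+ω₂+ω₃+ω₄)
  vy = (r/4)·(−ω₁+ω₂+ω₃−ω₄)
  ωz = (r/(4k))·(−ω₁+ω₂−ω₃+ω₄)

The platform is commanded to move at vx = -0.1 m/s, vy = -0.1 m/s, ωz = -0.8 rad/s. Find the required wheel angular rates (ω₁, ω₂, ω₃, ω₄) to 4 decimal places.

(4.4000, -7.7333, 1.0667, -4.4000)

k = lx + ly = 0.15 + 0.18 = 0.3300;  k·ωz = 0.3300·-0.8 = -0.2640
ω₁ (FL) = (vx − vy − k·ωz)/r = 0.2640/0.06 = 4.4000
ω₂ (FR) = (vx + vy + k·ωz)/r = -0.4640/0.06 = -7.7333
ω₃ (RL) = (vx + vy − k·ωz)/r = 0.0640/0.06 = 1.0667
ω₄ (RR) = (vx − vy + k·ωz)/r = -0.2640/0.06 = -4.4000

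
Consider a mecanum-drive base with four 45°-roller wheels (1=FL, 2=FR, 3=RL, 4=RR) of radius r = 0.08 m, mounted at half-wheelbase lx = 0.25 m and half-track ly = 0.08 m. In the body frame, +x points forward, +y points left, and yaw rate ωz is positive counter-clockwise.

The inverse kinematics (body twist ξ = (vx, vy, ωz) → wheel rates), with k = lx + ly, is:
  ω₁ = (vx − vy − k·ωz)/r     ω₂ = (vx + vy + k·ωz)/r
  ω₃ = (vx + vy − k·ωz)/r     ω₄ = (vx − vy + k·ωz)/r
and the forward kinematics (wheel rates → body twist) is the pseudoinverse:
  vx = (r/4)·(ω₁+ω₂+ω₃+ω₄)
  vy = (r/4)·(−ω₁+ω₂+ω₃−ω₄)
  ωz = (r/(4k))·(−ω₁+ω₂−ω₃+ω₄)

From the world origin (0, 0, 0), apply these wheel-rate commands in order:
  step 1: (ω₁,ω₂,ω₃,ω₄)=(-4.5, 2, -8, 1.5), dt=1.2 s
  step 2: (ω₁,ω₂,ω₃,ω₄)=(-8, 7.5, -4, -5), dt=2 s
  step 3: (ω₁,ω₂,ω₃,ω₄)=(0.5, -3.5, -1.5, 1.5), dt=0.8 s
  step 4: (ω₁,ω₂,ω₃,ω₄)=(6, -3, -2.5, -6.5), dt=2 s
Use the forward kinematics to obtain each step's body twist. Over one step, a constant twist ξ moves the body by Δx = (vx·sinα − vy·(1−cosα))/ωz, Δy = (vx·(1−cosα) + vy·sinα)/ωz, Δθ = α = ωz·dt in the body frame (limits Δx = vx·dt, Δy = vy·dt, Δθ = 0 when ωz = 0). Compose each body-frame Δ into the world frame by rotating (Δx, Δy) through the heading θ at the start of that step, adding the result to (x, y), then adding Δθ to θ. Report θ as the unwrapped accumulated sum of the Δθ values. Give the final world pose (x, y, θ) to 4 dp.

step 1: ξ=(vx,vy,ωz)=(-0.1800, -0.0600, 0.9697), dt=1.2 → body Δ=(-0.1331, -0.1689, 1.1636) → world pose (-0.1331, -0.1689, 1.1636)
step 2: ξ=(vx,vy,ωz)=(-0.1900, 0.3300, 0.8788), dt=2.0 → body Δ=(-0.6577, 0.1126, 1.7576) → world pose (-0.4970, -0.7283, 2.9212)
step 3: ξ=(vx,vy,ωz)=(-0.0600, -0.1400, -0.0606), dt=0.8 → body Δ=(-0.0507, -0.1108, -0.0485) → world pose (-0.4233, -0.6312, 2.8727)
step 4: ξ=(vx,vy,ωz)=(-0.1200, -0.1000, -0.7879), dt=2.0 → body Δ=(-0.2799, 0.0261, -1.5758) → world pose (-0.1604, -0.7308, 1.2970)

(-0.1604, -0.7308, 1.2970)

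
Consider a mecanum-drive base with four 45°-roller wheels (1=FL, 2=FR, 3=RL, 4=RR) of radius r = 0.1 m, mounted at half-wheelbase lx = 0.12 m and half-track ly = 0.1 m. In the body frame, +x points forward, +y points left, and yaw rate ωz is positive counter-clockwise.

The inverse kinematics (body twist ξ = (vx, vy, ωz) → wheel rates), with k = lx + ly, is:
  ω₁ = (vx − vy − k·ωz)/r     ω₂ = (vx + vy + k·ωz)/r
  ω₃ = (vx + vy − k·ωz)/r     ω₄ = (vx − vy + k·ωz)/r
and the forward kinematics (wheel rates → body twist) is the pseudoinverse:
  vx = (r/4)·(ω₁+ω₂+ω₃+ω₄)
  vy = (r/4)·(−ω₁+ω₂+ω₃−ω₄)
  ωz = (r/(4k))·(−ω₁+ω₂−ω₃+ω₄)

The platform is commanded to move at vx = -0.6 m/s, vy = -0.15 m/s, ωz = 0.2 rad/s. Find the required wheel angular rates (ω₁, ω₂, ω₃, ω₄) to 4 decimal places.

k = lx + ly = 0.12 + 0.1 = 0.2200;  k·ωz = 0.2200·0.2 = 0.0440
ω₁ (FL) = (vx − vy − k·ωz)/r = -0.4940/0.1 = -4.9400
ω₂ (FR) = (vx + vy + k·ωz)/r = -0.7060/0.1 = -7.0600
ω₃ (RL) = (vx + vy − k·ωz)/r = -0.7940/0.1 = -7.9400
ω₄ (RR) = (vx − vy + k·ωz)/r = -0.4060/0.1 = -4.0600

(-4.9400, -7.0600, -7.9400, -4.0600)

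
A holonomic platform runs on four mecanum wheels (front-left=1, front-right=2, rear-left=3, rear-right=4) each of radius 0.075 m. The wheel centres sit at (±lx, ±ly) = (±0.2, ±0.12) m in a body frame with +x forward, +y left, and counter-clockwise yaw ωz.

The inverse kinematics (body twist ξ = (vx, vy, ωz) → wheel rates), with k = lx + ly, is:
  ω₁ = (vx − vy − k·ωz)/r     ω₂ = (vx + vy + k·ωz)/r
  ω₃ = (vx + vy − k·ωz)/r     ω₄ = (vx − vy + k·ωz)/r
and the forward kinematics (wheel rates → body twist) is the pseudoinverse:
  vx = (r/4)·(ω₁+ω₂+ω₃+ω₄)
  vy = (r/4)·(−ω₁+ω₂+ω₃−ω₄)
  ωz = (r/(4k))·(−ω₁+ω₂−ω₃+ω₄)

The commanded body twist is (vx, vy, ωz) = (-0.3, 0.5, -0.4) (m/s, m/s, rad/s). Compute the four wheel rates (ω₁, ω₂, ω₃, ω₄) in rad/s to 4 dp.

k = lx + ly = 0.2 + 0.12 = 0.3200;  k·ωz = 0.3200·-0.4 = -0.1280
ω₁ (FL) = (vx − vy − k·ωz)/r = -0.6720/0.075 = -8.9600
ω₂ (FR) = (vx + vy + k·ωz)/r = 0.0720/0.075 = 0.9600
ω₃ (RL) = (vx + vy − k·ωz)/r = 0.3280/0.075 = 4.3733
ω₄ (RR) = (vx − vy + k·ωz)/r = -0.9280/0.075 = -12.3733

(-8.9600, 0.9600, 4.3733, -12.3733)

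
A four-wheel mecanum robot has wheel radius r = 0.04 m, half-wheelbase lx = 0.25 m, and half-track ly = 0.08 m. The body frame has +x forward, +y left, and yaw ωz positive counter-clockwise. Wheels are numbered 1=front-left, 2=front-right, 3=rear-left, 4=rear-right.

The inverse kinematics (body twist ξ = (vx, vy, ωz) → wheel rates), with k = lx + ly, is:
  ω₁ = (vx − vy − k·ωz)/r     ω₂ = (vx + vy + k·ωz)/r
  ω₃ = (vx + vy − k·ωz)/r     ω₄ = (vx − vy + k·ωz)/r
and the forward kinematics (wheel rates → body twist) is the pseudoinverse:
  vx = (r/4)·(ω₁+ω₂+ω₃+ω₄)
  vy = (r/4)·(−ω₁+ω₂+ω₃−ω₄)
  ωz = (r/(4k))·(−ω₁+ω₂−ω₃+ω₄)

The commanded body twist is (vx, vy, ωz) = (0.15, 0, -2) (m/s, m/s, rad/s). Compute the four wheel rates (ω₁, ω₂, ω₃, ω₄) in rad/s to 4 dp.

(20.2500, -12.7500, 20.2500, -12.7500)

k = lx + ly = 0.25 + 0.08 = 0.3300;  k·ωz = 0.3300·-2 = -0.6600
ω₁ (FL) = (vx − vy − k·ωz)/r = 0.8100/0.04 = 20.2500
ω₂ (FR) = (vx + vy + k·ωz)/r = -0.5100/0.04 = -12.7500
ω₃ (RL) = (vx + vy − k·ωz)/r = 0.8100/0.04 = 20.2500
ω₄ (RR) = (vx − vy + k·ωz)/r = -0.5100/0.04 = -12.7500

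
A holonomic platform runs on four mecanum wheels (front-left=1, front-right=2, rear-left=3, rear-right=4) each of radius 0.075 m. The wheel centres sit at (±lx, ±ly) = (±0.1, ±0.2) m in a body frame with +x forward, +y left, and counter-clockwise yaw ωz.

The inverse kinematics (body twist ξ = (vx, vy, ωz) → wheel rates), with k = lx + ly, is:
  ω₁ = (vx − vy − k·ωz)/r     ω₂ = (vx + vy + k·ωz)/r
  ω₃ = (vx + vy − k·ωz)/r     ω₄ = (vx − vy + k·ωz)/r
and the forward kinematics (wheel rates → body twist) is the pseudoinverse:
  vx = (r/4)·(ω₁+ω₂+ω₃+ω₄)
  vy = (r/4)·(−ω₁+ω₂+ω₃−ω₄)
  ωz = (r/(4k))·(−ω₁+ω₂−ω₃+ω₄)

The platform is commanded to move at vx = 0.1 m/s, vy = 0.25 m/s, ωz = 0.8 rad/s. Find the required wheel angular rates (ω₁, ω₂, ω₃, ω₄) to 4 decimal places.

(-5.2000, 7.8667, 1.4667, 1.2000)

k = lx + ly = 0.1 + 0.2 = 0.3000;  k·ωz = 0.3000·0.8 = 0.2400
ω₁ (FL) = (vx − vy − k·ωz)/r = -0.3900/0.075 = -5.2000
ω₂ (FR) = (vx + vy + k·ωz)/r = 0.5900/0.075 = 7.8667
ω₃ (RL) = (vx + vy − k·ωz)/r = 0.1100/0.075 = 1.4667
ω₄ (RR) = (vx − vy + k·ωz)/r = 0.0900/0.075 = 1.2000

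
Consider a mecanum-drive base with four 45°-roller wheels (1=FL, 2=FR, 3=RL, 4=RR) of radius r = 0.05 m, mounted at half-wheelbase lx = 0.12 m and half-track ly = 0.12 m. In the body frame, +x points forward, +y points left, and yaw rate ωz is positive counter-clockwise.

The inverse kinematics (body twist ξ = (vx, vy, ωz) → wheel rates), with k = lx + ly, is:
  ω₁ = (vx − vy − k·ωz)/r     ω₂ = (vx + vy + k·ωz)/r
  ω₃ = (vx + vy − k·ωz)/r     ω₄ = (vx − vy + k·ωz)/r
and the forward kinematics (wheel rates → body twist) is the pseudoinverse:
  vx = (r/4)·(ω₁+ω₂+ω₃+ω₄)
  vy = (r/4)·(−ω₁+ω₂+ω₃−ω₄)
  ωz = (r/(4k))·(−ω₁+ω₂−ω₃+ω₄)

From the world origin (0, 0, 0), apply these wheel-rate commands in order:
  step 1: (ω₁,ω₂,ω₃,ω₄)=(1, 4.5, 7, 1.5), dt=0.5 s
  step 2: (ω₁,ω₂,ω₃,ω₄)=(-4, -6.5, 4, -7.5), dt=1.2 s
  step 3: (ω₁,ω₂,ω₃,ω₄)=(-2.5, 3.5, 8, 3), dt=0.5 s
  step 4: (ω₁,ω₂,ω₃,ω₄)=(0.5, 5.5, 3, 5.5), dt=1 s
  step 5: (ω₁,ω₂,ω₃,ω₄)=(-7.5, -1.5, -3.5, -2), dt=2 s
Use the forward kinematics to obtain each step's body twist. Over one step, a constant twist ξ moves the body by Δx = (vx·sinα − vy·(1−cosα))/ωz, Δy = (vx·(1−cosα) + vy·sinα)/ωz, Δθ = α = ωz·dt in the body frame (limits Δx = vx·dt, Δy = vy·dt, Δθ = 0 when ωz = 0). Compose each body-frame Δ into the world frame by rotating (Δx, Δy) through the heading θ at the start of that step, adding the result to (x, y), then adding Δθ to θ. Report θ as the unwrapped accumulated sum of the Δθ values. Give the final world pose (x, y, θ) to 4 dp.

(-0.1093, 0.3055, 0.2708)

step 1: ξ=(vx,vy,ωz)=(0.1750, 0.1125, -0.1042), dt=0.5 → body Δ=(0.0889, 0.0539, -0.0521) → world pose (0.0889, 0.0539, -0.0521)
step 2: ξ=(vx,vy,ωz)=(-0.1750, 0.1125, -0.7292), dt=1.2 → body Δ=(-0.1288, 0.2046, -0.8750) → world pose (-0.0291, 0.2650, -0.9271)
step 3: ξ=(vx,vy,ωz)=(0.1500, 0.1375, 0.0521), dt=0.5 → body Δ=(0.0741, 0.0697, 0.0260) → world pose (0.0712, 0.2475, -0.9010)
step 4: ξ=(vx,vy,ωz)=(0.1813, 0.0313, 0.3906), dt=1.0 → body Δ=(0.1706, 0.0654, 0.3906) → world pose (0.2284, 0.1544, -0.5104)
step 5: ξ=(vx,vy,ωz)=(-0.1813, 0.0562, 0.3906), dt=2.0 → body Δ=(-0.3685, -0.0331, 0.7812) → world pose (-0.1093, 0.3055, 0.2708)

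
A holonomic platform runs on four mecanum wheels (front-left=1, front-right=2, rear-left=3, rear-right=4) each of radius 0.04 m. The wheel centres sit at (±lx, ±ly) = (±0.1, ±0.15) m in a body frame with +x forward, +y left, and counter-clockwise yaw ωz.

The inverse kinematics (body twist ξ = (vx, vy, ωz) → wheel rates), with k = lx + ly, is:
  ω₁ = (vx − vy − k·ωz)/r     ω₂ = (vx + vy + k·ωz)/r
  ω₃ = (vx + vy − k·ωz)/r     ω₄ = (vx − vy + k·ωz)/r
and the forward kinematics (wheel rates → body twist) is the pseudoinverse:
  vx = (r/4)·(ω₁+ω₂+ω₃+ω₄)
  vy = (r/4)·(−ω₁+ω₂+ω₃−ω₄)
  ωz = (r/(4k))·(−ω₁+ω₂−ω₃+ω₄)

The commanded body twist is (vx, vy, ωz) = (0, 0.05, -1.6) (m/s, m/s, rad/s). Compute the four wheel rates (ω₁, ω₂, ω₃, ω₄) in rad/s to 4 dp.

(8.7500, -8.7500, 11.2500, -11.2500)

k = lx + ly = 0.1 + 0.15 = 0.2500;  k·ωz = 0.2500·-1.6 = -0.4000
ω₁ (FL) = (vx − vy − k·ωz)/r = 0.3500/0.04 = 8.7500
ω₂ (FR) = (vx + vy + k·ωz)/r = -0.3500/0.04 = -8.7500
ω₃ (RL) = (vx + vy − k·ωz)/r = 0.4500/0.04 = 11.2500
ω₄ (RR) = (vx − vy + k·ωz)/r = -0.4500/0.04 = -11.2500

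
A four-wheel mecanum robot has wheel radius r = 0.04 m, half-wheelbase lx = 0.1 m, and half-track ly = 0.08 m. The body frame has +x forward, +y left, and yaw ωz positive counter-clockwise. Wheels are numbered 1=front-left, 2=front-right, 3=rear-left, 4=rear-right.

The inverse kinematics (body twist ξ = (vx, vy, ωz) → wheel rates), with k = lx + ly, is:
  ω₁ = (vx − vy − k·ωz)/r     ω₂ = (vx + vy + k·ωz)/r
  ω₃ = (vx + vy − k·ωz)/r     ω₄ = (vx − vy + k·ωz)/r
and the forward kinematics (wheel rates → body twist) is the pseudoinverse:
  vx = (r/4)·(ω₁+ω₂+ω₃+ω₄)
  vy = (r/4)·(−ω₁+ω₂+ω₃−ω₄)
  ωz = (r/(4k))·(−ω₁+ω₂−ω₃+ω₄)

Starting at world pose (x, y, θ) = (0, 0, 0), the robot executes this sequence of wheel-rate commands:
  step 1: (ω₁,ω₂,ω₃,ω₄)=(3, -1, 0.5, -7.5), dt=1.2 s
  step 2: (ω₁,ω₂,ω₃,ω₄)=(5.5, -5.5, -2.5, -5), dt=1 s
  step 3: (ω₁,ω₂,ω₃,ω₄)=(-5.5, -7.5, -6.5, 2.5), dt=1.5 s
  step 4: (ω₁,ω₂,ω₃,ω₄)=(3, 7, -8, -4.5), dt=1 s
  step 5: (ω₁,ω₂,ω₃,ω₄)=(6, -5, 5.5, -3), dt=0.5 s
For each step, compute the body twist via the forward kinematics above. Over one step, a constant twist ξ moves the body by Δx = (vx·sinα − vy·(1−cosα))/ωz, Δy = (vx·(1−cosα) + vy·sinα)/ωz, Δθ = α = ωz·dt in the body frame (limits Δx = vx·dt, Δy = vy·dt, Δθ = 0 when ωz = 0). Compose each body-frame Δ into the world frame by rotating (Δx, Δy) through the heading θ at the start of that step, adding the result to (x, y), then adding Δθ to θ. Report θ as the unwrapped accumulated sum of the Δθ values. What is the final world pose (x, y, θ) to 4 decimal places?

step 1: ξ=(vx,vy,ωz)=(-0.0500, 0.0400, -0.6667), dt=1.2 → body Δ=(-0.0356, 0.0658, -0.8000) → world pose (-0.0356, 0.0658, -0.8000)
step 2: ξ=(vx,vy,ωz)=(-0.0750, -0.0850, -0.7500), dt=1.0 → body Δ=(-0.0986, -0.0504, -0.7500) → world pose (-0.1405, 0.1014, -1.5500)
step 3: ξ=(vx,vy,ωz)=(-0.1700, -0.1100, 0.3889), dt=1.5 → body Δ=(-0.1940, -0.2281, 0.5833) → world pose (-0.3725, 0.2906, -0.9667)
step 4: ξ=(vx,vy,ωz)=(-0.0250, 0.0050, 0.4167), dt=1.0 → body Δ=(-0.0253, -0.0003, 0.4167) → world pose (-0.3871, 0.3113, -0.5500)
step 5: ξ=(vx,vy,ωz)=(0.0350, -0.0250, -1.0833), dt=0.5 → body Δ=(0.0134, -0.0165, -0.5417) → world pose (-0.3844, 0.2902, -1.0917)

(-0.3844, 0.2902, -1.0917)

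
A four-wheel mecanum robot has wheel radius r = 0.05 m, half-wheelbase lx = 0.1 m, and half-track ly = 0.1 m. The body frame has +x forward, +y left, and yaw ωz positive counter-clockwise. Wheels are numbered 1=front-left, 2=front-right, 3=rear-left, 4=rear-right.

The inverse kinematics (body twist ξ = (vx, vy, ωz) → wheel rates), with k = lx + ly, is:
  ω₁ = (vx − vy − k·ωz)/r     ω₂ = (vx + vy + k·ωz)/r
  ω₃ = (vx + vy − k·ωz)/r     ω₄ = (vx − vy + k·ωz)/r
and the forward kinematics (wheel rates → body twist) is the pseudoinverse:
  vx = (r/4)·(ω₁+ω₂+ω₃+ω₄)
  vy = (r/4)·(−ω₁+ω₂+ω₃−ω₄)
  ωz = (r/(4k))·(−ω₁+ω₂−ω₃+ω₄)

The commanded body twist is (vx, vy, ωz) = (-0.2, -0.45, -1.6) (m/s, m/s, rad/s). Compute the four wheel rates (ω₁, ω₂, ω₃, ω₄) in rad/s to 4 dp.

(11.4000, -19.4000, -6.6000, -1.4000)

k = lx + ly = 0.1 + 0.1 = 0.2000;  k·ωz = 0.2000·-1.6 = -0.3200
ω₁ (FL) = (vx − vy − k·ωz)/r = 0.5700/0.05 = 11.4000
ω₂ (FR) = (vx + vy + k·ωz)/r = -0.9700/0.05 = -19.4000
ω₃ (RL) = (vx + vy − k·ωz)/r = -0.3300/0.05 = -6.6000
ω₄ (RR) = (vx − vy + k·ωz)/r = -0.0700/0.05 = -1.4000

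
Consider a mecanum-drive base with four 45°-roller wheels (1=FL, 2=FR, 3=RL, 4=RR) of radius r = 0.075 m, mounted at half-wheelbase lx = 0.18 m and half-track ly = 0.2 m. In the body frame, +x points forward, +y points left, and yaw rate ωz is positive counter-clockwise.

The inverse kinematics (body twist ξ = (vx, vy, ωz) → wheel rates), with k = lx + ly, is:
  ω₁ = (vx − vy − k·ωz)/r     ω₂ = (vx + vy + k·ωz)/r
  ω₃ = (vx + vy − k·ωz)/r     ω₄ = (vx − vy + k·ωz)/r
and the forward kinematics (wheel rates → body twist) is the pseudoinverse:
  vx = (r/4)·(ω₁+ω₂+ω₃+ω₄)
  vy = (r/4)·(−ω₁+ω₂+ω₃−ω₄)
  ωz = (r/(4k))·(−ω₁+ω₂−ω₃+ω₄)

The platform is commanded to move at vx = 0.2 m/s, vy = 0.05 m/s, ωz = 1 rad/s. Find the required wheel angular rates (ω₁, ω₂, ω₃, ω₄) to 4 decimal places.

k = lx + ly = 0.18 + 0.2 = 0.3800;  k·ωz = 0.3800·1 = 0.3800
ω₁ (FL) = (vx − vy − k·ωz)/r = -0.2300/0.075 = -3.0667
ω₂ (FR) = (vx + vy + k·ωz)/r = 0.6300/0.075 = 8.4000
ω₃ (RL) = (vx + vy − k·ωz)/r = -0.1300/0.075 = -1.7333
ω₄ (RR) = (vx − vy + k·ωz)/r = 0.5300/0.075 = 7.0667

(-3.0667, 8.4000, -1.7333, 7.0667)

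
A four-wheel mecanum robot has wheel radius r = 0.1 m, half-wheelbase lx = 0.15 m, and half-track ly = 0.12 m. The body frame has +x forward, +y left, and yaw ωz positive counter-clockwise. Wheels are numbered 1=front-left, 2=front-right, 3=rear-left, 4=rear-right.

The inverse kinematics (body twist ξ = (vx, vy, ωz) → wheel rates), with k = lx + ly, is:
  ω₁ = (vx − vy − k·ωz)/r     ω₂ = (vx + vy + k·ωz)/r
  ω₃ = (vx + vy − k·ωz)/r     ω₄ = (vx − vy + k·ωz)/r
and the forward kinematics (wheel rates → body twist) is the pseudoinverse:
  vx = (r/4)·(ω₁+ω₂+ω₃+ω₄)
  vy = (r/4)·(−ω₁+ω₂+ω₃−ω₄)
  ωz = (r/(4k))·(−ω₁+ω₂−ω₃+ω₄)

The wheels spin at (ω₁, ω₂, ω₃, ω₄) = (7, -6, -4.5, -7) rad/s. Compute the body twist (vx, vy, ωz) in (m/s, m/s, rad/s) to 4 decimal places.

k = lx + ly = 0.15 + 0.12 = 0.2700
ω₁+ω₂+ω₃+ω₄ = -10.5000  →  vx = (0.1/4)·-10.5000 = -0.2625
−ω₁+ω₂+ω₃−ω₄ = -10.5000  →  vy = (0.1/4)·-10.5000 = -0.2625
−ω₁+ω₂−ω₃+ω₄ = -15.5000  →  ωz = (0.1/1.0800)·-15.5000 = -1.4352

(-0.2625, -0.2625, -1.4352)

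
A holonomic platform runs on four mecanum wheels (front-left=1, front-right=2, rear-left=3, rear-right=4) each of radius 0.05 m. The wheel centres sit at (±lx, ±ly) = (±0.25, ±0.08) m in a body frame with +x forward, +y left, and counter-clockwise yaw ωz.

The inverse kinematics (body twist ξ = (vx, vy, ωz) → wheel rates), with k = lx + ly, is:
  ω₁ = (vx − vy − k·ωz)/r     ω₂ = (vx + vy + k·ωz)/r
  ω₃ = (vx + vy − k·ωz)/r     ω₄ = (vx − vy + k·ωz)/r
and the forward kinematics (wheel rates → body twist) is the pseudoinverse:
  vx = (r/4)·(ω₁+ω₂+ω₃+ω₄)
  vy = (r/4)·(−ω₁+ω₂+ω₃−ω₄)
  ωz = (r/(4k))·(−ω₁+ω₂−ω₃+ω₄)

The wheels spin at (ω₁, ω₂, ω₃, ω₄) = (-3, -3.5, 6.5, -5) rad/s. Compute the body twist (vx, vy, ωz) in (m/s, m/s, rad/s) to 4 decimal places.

(-0.0625, 0.1375, -0.4545)

k = lx + ly = 0.25 + 0.08 = 0.3300
ω₁+ω₂+ω₃+ω₄ = -5.0000  →  vx = (0.05/4)·-5.0000 = -0.0625
−ω₁+ω₂+ω₃−ω₄ = 11.0000  →  vy = (0.05/4)·11.0000 = 0.1375
−ω₁+ω₂−ω₃+ω₄ = -12.0000  →  ωz = (0.05/1.3200)·-12.0000 = -0.4545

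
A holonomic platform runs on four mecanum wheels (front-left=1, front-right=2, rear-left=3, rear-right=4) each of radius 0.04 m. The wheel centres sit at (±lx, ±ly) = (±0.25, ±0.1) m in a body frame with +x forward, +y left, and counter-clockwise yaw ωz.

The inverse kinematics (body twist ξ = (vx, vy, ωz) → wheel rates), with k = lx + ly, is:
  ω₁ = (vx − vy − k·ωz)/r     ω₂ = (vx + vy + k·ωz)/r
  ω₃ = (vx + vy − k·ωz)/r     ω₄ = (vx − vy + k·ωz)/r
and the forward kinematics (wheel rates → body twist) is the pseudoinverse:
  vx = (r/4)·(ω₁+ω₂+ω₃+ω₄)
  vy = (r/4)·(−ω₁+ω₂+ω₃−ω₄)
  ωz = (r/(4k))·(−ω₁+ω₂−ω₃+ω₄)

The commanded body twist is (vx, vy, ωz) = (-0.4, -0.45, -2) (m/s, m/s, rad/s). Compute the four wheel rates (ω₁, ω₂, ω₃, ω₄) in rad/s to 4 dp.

k = lx + ly = 0.25 + 0.1 = 0.3500;  k·ωz = 0.3500·-2 = -0.7000
ω₁ (FL) = (vx − vy − k·ωz)/r = 0.7500/0.04 = 18.7500
ω₂ (FR) = (vx + vy + k·ωz)/r = -1.5500/0.04 = -38.7500
ω₃ (RL) = (vx + vy − k·ωz)/r = -0.1500/0.04 = -3.7500
ω₄ (RR) = (vx − vy + k·ωz)/r = -0.6500/0.04 = -16.2500

(18.7500, -38.7500, -3.7500, -16.2500)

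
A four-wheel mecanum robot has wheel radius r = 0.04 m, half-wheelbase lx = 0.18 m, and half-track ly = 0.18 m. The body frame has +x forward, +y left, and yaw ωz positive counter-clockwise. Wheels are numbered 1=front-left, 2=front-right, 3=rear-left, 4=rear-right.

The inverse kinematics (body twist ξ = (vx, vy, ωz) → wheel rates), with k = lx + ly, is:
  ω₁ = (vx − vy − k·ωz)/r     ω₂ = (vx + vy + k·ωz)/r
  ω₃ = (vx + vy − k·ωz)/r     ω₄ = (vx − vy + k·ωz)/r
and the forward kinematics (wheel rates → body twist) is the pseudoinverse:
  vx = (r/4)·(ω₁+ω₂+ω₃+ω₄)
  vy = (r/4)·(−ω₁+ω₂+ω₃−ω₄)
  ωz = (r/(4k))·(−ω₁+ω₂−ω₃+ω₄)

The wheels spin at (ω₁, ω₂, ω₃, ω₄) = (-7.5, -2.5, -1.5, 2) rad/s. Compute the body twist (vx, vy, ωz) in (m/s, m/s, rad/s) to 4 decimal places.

(-0.0950, 0.0150, 0.2361)

k = lx + ly = 0.18 + 0.18 = 0.3600
ω₁+ω₂+ω₃+ω₄ = -9.5000  →  vx = (0.04/4)·-9.5000 = -0.0950
−ω₁+ω₂+ω₃−ω₄ = 1.5000  →  vy = (0.04/4)·1.5000 = 0.0150
−ω₁+ω₂−ω₃+ω₄ = 8.5000  →  ωz = (0.04/1.4400)·8.5000 = 0.2361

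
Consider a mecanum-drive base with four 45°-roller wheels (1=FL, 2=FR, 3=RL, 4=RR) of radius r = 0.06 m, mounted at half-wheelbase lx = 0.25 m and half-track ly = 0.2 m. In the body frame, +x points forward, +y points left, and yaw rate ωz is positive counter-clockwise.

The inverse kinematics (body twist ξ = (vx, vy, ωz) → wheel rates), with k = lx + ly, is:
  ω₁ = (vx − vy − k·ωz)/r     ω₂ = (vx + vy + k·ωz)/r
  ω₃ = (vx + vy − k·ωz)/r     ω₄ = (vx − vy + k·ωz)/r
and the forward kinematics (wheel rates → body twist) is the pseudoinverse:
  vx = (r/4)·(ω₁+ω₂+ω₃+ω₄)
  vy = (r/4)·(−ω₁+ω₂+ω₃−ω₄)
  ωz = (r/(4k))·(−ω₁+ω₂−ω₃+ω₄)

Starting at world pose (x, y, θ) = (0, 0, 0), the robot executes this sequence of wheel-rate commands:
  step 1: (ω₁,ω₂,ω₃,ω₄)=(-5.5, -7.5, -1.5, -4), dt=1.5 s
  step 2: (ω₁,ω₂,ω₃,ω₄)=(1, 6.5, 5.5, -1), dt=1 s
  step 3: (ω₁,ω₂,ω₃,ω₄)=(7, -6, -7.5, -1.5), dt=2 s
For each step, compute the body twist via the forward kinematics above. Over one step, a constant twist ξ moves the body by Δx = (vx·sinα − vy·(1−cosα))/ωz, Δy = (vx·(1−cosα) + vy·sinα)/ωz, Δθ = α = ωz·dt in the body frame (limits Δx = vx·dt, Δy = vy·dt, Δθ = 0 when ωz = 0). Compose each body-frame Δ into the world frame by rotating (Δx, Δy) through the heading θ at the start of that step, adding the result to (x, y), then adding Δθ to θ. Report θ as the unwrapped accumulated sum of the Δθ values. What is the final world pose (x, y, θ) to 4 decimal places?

(-0.6700, -0.1962, -0.7250)

step 1: ξ=(vx,vy,ωz)=(-0.2775, 0.0075, -0.1500), dt=1.5 → body Δ=(-0.4115, 0.0578, -0.2250) → world pose (-0.4115, 0.0578, -0.2250)
step 2: ξ=(vx,vy,ωz)=(0.1800, 0.1800, -0.0333), dt=1.0 → body Δ=(0.1830, 0.1770, -0.0333) → world pose (-0.1936, 0.1895, -0.2583)
step 3: ξ=(vx,vy,ωz)=(-0.1200, -0.2850, -0.2333), dt=2.0 → body Δ=(-0.3620, -0.4945, -0.4667) → world pose (-0.6700, -0.1962, -0.7250)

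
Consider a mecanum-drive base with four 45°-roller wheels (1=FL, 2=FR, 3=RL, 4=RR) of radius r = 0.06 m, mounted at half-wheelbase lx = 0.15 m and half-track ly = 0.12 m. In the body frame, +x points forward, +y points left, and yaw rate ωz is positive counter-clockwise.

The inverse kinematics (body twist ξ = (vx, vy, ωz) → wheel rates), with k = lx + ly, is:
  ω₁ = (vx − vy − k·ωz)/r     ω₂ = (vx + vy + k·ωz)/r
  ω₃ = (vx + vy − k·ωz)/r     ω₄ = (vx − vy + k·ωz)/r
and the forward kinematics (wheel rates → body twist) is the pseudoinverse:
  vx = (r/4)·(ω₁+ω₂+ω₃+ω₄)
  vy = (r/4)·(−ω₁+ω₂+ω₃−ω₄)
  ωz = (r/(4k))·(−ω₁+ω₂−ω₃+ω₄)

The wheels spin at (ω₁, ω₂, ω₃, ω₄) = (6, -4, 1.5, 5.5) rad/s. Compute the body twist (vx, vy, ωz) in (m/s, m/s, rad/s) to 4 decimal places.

(0.1350, -0.2100, -0.3333)

k = lx + ly = 0.15 + 0.12 = 0.2700
ω₁+ω₂+ω₃+ω₄ = 9.0000  →  vx = (0.06/4)·9.0000 = 0.1350
−ω₁+ω₂+ω₃−ω₄ = -14.0000  →  vy = (0.06/4)·-14.0000 = -0.2100
−ω₁+ω₂−ω₃+ω₄ = -6.0000  →  ωz = (0.06/1.0800)·-6.0000 = -0.3333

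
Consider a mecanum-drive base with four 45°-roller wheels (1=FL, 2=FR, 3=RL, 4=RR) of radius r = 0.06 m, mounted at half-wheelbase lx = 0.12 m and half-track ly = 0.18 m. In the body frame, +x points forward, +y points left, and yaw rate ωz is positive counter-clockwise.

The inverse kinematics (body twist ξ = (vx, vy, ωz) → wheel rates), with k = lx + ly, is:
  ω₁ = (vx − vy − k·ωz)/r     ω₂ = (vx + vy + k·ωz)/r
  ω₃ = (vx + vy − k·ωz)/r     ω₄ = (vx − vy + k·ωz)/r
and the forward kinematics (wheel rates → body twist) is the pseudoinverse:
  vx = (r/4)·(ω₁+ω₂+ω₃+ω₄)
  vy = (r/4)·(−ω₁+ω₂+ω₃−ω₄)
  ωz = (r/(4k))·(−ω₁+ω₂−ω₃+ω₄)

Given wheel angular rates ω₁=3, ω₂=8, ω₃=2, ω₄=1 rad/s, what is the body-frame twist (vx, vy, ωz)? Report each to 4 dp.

k = lx + ly = 0.12 + 0.18 = 0.3000
ω₁+ω₂+ω₃+ω₄ = 14.0000  →  vx = (0.06/4)·14.0000 = 0.2100
−ω₁+ω₂+ω₃−ω₄ = 6.0000  →  vy = (0.06/4)·6.0000 = 0.0900
−ω₁+ω₂−ω₃+ω₄ = 4.0000  →  ωz = (0.06/1.2000)·4.0000 = 0.2000

(0.2100, 0.0900, 0.2000)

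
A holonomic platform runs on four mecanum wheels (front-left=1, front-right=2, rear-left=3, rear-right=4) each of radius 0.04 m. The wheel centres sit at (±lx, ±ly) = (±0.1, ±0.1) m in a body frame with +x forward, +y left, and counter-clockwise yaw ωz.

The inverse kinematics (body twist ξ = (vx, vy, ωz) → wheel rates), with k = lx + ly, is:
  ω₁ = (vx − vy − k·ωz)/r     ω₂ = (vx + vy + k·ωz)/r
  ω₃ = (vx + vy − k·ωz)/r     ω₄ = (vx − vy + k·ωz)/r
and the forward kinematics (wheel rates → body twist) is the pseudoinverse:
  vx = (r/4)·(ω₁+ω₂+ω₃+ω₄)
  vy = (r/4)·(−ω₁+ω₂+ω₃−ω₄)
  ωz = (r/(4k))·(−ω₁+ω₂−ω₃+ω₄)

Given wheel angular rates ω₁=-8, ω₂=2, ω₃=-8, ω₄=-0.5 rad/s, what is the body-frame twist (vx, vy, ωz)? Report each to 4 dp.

(-0.1450, 0.0250, 0.8750)

k = lx + ly = 0.1 + 0.1 = 0.2000
ω₁+ω₂+ω₃+ω₄ = -14.5000  →  vx = (0.04/4)·-14.5000 = -0.1450
−ω₁+ω₂+ω₃−ω₄ = 2.5000  →  vy = (0.04/4)·2.5000 = 0.0250
−ω₁+ω₂−ω₃+ω₄ = 17.5000  →  ωz = (0.04/0.8000)·17.5000 = 0.8750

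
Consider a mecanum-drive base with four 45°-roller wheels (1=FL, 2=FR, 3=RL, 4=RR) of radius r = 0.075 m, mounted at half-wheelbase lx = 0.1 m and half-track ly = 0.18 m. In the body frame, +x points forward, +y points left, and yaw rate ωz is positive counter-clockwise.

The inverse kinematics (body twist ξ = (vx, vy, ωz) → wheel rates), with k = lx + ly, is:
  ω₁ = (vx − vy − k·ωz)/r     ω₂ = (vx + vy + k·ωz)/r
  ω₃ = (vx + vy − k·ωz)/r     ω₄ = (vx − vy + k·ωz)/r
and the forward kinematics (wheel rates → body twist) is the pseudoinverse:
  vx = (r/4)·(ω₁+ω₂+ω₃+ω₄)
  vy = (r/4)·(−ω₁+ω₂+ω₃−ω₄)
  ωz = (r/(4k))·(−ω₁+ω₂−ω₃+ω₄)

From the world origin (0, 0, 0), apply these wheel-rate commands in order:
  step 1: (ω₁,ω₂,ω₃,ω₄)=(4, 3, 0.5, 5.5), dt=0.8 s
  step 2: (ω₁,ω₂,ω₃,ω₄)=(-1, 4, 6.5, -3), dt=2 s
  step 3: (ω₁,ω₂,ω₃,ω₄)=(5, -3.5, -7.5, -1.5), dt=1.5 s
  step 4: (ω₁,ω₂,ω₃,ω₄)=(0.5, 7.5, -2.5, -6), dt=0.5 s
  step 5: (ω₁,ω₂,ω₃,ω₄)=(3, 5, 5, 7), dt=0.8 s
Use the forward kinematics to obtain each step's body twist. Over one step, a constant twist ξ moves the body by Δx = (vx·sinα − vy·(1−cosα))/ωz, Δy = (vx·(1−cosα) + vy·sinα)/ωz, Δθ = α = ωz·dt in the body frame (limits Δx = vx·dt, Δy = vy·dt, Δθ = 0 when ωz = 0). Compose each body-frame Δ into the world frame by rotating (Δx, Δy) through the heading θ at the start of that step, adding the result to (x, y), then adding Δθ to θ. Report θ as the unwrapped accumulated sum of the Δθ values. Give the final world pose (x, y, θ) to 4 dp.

(0.4297, 0.1574, -0.3080)

step 1: ξ=(vx,vy,ωz)=(0.2437, -0.1125, 0.2679), dt=0.8 → body Δ=(0.2031, -0.0685, 0.2143) → world pose (0.2031, -0.0685, 0.2143)
step 2: ξ=(vx,vy,ωz)=(0.1219, 0.2719, -0.3013), dt=2.0 → body Δ=(0.3882, 0.4402, -0.6027) → world pose (0.4888, 0.4442, -0.3884)
step 3: ξ=(vx,vy,ωz)=(-0.1406, -0.2719, -0.1674), dt=1.5 → body Δ=(-0.2597, -0.3772, -0.2511) → world pose (0.1057, 0.1934, -0.6395)
step 4: ξ=(vx,vy,ωz)=(-0.0094, 0.1969, 0.2344), dt=0.5 → body Δ=(-0.0104, 0.0979, 0.1172) → world pose (0.1558, 0.2782, -0.5223)
step 5: ξ=(vx,vy,ωz)=(0.3750, 0.0000, 0.2679), dt=0.8 → body Δ=(0.2977, 0.0320, 0.2143) → world pose (0.4297, 0.1574, -0.3080)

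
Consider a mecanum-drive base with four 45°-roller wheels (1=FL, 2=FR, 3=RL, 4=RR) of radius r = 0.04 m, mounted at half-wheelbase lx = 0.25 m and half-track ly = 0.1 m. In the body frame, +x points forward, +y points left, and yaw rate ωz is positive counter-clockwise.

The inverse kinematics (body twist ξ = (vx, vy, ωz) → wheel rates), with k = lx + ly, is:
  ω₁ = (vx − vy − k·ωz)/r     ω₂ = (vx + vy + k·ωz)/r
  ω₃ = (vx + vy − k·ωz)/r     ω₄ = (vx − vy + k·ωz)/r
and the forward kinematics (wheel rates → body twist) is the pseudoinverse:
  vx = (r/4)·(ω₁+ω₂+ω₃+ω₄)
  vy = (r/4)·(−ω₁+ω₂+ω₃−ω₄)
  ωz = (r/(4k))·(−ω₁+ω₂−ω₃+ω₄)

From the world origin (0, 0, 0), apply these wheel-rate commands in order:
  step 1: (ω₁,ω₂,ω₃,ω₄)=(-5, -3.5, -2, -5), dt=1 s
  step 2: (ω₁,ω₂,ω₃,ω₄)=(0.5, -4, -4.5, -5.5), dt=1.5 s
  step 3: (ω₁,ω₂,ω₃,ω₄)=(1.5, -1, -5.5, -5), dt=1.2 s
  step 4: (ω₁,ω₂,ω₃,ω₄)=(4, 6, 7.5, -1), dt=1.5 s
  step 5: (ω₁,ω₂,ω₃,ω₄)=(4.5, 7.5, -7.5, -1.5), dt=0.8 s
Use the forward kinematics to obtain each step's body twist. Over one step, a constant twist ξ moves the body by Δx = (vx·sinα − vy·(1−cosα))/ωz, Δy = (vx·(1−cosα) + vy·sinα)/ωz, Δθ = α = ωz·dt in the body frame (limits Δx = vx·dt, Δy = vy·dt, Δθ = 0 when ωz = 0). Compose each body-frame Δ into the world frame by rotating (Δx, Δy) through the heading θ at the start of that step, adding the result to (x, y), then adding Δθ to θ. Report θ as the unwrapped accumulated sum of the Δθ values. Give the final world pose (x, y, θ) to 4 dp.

(-0.1868, 0.0223, -0.4200)

step 1: ξ=(vx,vy,ωz)=(-0.1550, 0.0450, -0.0429), dt=1.0 → body Δ=(-0.1540, 0.0483, -0.0429) → world pose (-0.1540, 0.0483, -0.0429)
step 2: ξ=(vx,vy,ωz)=(-0.1350, -0.0350, -0.1571), dt=1.5 → body Δ=(-0.2068, -0.0283, -0.2357) → world pose (-0.3618, 0.0289, -0.2786)
step 3: ξ=(vx,vy,ωz)=(-0.1000, -0.0300, -0.0571), dt=1.2 → body Δ=(-0.1211, -0.0319, -0.0686) → world pose (-0.4870, 0.0316, -0.3471)
step 4: ξ=(vx,vy,ωz)=(0.1650, 0.1050, -0.1857), dt=1.5 → body Δ=(0.2661, 0.1212, -0.2786) → world pose (-0.1956, 0.0551, -0.6257)
step 5: ξ=(vx,vy,ωz)=(0.0300, -0.0300, 0.2571), dt=0.8 → body Δ=(0.0263, -0.0214, 0.2057) → world pose (-0.1868, 0.0223, -0.4200)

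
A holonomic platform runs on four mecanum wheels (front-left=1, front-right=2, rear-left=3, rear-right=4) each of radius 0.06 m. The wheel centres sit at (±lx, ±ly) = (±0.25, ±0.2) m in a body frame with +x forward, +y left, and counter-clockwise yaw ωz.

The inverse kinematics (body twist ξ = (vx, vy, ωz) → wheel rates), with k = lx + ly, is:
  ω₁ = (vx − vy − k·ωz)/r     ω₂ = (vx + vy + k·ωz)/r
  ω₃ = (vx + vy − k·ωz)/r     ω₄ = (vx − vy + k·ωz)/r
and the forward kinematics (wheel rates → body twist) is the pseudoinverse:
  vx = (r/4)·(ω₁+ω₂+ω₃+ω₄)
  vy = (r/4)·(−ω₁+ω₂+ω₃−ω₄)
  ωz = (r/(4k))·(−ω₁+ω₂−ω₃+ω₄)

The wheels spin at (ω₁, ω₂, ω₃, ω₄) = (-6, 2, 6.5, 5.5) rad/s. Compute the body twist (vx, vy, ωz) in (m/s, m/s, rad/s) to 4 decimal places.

(0.1200, 0.1350, 0.2333)

k = lx + ly = 0.25 + 0.2 = 0.4500
ω₁+ω₂+ω₃+ω₄ = 8.0000  →  vx = (0.06/4)·8.0000 = 0.1200
−ω₁+ω₂+ω₃−ω₄ = 9.0000  →  vy = (0.06/4)·9.0000 = 0.1350
−ω₁+ω₂−ω₃+ω₄ = 7.0000  →  ωz = (0.06/1.8000)·7.0000 = 0.2333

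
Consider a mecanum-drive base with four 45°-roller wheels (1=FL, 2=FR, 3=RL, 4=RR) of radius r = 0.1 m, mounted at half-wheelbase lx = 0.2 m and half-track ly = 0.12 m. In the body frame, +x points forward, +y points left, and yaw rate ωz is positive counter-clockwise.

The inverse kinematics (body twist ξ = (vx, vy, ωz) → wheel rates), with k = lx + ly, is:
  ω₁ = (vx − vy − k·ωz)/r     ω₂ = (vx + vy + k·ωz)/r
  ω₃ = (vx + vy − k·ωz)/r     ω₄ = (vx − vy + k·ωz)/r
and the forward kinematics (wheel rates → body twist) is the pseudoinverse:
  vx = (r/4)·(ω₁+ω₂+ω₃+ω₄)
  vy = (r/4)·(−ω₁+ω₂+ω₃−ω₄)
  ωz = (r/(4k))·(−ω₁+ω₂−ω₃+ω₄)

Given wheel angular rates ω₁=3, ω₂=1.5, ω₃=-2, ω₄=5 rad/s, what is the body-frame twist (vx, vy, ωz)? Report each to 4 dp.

k = lx + ly = 0.2 + 0.12 = 0.3200
ω₁+ω₂+ω₃+ω₄ = 7.5000  →  vx = (0.1/4)·7.5000 = 0.1875
−ω₁+ω₂+ω₃−ω₄ = -8.5000  →  vy = (0.1/4)·-8.5000 = -0.2125
−ω₁+ω₂−ω₃+ω₄ = 5.5000  →  ωz = (0.1/1.2800)·5.5000 = 0.4297

(0.1875, -0.2125, 0.4297)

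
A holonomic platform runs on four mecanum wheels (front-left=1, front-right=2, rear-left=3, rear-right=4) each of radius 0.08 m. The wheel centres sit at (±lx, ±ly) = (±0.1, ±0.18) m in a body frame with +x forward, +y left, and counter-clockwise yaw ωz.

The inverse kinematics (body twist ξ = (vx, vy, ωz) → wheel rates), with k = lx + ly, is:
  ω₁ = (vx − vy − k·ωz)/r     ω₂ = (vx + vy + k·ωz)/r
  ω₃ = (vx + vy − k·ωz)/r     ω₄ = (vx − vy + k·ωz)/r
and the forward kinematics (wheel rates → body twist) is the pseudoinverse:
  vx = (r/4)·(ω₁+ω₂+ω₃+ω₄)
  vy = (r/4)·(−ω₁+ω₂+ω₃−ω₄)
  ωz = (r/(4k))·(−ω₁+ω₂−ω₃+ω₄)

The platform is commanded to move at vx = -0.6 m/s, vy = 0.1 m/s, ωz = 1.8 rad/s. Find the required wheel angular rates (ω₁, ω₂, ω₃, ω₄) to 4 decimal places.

(-15.0500, 0.0500, -12.5500, -2.4500)

k = lx + ly = 0.1 + 0.18 = 0.2800;  k·ωz = 0.2800·1.8 = 0.5040
ω₁ (FL) = (vx − vy − k·ωz)/r = -1.2040/0.08 = -15.0500
ω₂ (FR) = (vx + vy + k·ωz)/r = 0.0040/0.08 = 0.0500
ω₃ (RL) = (vx + vy − k·ωz)/r = -1.0040/0.08 = -12.5500
ω₄ (RR) = (vx − vy + k·ωz)/r = -0.1960/0.08 = -2.4500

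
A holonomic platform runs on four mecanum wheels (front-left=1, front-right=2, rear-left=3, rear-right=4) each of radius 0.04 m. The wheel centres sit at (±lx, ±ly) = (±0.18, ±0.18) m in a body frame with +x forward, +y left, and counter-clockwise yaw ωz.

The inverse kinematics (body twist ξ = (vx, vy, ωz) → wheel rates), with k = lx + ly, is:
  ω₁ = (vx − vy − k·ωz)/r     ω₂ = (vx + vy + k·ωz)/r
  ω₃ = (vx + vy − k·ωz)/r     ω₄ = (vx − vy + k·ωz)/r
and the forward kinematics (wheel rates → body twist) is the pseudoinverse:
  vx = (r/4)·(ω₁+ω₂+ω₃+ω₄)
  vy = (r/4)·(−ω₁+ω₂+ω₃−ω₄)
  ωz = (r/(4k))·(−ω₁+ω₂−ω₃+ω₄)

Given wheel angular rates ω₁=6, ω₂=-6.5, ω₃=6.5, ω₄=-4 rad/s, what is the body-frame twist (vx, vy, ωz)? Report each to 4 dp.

k = lx + ly = 0.18 + 0.18 = 0.3600
ω₁+ω₂+ω₃+ω₄ = 2.0000  →  vx = (0.04/4)·2.0000 = 0.0200
−ω₁+ω₂+ω₃−ω₄ = -2.0000  →  vy = (0.04/4)·-2.0000 = -0.0200
−ω₁+ω₂−ω₃+ω₄ = -23.0000  →  ωz = (0.04/1.4400)·-23.0000 = -0.6389

(0.0200, -0.0200, -0.6389)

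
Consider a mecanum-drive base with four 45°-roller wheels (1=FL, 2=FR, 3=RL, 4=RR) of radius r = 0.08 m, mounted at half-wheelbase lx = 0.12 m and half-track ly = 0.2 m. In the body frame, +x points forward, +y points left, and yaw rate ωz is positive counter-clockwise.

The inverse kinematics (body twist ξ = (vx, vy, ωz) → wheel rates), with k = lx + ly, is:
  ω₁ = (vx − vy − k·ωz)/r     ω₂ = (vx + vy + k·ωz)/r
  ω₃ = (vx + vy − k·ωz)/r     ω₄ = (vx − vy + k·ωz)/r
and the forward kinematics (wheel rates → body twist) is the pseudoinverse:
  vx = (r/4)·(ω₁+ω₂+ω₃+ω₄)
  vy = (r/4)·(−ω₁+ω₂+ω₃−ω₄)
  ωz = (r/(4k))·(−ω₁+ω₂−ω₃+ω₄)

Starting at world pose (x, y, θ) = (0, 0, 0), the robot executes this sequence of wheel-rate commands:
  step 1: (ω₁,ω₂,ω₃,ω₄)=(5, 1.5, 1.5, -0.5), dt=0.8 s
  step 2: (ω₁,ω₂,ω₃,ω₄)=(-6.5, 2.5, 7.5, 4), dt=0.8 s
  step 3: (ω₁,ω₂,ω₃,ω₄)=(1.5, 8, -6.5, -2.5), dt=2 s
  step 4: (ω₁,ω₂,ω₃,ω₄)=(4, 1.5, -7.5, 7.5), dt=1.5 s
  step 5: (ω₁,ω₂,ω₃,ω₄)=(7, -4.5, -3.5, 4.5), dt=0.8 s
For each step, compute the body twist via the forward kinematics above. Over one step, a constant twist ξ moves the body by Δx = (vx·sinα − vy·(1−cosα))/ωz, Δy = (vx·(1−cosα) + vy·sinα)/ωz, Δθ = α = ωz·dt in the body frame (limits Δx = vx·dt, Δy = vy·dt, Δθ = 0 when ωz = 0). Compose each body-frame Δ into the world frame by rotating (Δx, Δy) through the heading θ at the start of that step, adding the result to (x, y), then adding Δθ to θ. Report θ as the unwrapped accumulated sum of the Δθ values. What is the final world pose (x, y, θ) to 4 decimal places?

(0.8081, 0.7999, 2.3094)

step 1: ξ=(vx,vy,ωz)=(0.1500, -0.0300, -0.3438), dt=0.8 → body Δ=(0.1152, -0.0401, -0.2750) → world pose (0.1152, -0.0401, -0.2750)
step 2: ξ=(vx,vy,ωz)=(0.1500, 0.2500, 0.3438), dt=0.8 → body Δ=(0.0912, 0.2139, 0.2750) → world pose (0.2610, 0.1410, 0.0000)
step 3: ξ=(vx,vy,ωz)=(0.0100, 0.0500, 0.6562), dt=2.0 → body Δ=(-0.0420, 0.0850, 1.3125) → world pose (0.2190, 0.2260, 1.3125)
step 4: ξ=(vx,vy,ωz)=(0.1100, -0.3500, 0.7812), dt=1.5 → body Δ=(0.4037, -0.3267, 1.1719) → world pose (0.6380, 0.5329, 2.4844)
step 5: ξ=(vx,vy,ωz)=(0.0700, -0.3900, -0.2188), dt=0.8 → body Δ=(0.0285, -0.3153, -0.1750) → world pose (0.8081, 0.7999, 2.3094)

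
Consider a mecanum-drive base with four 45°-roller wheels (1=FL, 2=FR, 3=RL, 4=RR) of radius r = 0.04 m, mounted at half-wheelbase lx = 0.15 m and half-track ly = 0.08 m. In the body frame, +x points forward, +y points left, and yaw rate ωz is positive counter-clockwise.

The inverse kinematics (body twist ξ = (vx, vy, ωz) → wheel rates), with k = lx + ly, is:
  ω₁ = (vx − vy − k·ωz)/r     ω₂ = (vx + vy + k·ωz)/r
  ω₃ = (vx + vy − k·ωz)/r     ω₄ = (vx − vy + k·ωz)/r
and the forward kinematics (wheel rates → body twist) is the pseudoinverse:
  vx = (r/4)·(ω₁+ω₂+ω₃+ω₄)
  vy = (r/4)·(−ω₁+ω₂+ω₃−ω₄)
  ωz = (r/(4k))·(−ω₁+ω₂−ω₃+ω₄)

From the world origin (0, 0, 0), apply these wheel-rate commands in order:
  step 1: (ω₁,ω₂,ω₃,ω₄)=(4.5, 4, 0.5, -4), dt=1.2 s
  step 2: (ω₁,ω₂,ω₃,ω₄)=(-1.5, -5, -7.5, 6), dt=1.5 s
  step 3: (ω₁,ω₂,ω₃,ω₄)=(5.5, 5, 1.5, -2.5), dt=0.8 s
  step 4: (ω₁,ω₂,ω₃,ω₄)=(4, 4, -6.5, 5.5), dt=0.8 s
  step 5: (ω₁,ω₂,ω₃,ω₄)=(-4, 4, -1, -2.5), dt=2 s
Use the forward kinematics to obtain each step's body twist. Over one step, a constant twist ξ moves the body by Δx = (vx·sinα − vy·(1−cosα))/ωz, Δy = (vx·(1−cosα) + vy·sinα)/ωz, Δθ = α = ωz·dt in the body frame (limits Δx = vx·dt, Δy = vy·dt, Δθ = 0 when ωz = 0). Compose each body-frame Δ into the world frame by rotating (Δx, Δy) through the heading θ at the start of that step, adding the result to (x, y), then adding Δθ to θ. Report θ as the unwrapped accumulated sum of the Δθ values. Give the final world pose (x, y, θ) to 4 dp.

(-0.0729, -0.1744, 1.2174)

step 1: ξ=(vx,vy,ωz)=(0.0500, 0.0400, -0.2174), dt=1.2 → body Δ=(0.0655, 0.0397, -0.2609) → world pose (0.0655, 0.0397, -0.2609)
step 2: ξ=(vx,vy,ωz)=(-0.0800, -0.1700, 0.4348), dt=1.5 → body Δ=(-0.0314, -0.2751, 0.6522) → world pose (-0.0358, -0.2180, 0.3913)
step 3: ξ=(vx,vy,ωz)=(0.0950, 0.0350, -0.1957), dt=0.8 → body Δ=(0.0779, 0.0220, -0.1565) → world pose (0.0279, -0.1680, 0.2348)
step 4: ξ=(vx,vy,ωz)=(0.0700, -0.1200, 0.5217), dt=0.8 → body Δ=(0.0741, -0.0817, 0.4174) → world pose (0.1190, -0.2302, 0.6522)
step 5: ξ=(vx,vy,ωz)=(-0.0350, 0.0950, 0.2826), dt=2.0 → body Δ=(-0.1186, 0.1608, 0.5652) → world pose (-0.0729, -0.1744, 1.2174)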